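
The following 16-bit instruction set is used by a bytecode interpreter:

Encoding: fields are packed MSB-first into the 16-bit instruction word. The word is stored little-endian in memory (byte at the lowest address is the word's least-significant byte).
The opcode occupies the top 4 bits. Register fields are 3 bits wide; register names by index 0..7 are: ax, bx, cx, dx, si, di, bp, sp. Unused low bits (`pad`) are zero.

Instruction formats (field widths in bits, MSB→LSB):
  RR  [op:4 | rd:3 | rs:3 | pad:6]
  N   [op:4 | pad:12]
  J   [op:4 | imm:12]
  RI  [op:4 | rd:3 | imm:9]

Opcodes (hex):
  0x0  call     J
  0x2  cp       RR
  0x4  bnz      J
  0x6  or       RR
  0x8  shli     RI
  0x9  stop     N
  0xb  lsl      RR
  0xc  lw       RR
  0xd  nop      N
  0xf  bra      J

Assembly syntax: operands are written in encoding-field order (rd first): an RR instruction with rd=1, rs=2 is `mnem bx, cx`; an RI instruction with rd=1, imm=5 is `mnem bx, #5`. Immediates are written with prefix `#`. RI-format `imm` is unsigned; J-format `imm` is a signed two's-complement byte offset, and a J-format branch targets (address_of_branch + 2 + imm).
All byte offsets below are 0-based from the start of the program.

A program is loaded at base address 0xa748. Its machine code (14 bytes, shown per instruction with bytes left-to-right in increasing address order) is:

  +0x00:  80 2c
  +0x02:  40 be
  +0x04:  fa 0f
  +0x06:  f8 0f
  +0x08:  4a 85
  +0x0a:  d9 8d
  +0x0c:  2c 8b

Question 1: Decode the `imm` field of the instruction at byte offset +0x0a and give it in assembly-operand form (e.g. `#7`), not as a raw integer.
#473

+0x0a: d9 8d ⇒ word 0x8dd9 (little)
  op=0x8dd9>>12=0x8 ⇒ shli (RI)
  rd: (w>>9)&0x7=0x6 → bp
  imm: (w>>0)&0x1ff=0x1d9 → #473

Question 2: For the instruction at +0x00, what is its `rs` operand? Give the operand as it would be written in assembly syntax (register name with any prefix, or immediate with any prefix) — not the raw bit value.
+0x00: 80 2c ⇒ word 0x2c80 (little)
  op=0x2c80>>12=0x2 ⇒ cp (RR)
  [11:9] rd=6 = bp
  [8:6] rs=2 = cx

cx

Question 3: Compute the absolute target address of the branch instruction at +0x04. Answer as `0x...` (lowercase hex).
0xa748

+0x04: fa 0f ⇒ word 0x0ffa (little)
  op=0x0ffa>>12=0x0 ⇒ call (J)
  imm: (w>>0)&0xfff=0xffa (s12→-6) → #-6
  target = base 0xa748 + off 0x04 + 2 + imm -6 = 0xa748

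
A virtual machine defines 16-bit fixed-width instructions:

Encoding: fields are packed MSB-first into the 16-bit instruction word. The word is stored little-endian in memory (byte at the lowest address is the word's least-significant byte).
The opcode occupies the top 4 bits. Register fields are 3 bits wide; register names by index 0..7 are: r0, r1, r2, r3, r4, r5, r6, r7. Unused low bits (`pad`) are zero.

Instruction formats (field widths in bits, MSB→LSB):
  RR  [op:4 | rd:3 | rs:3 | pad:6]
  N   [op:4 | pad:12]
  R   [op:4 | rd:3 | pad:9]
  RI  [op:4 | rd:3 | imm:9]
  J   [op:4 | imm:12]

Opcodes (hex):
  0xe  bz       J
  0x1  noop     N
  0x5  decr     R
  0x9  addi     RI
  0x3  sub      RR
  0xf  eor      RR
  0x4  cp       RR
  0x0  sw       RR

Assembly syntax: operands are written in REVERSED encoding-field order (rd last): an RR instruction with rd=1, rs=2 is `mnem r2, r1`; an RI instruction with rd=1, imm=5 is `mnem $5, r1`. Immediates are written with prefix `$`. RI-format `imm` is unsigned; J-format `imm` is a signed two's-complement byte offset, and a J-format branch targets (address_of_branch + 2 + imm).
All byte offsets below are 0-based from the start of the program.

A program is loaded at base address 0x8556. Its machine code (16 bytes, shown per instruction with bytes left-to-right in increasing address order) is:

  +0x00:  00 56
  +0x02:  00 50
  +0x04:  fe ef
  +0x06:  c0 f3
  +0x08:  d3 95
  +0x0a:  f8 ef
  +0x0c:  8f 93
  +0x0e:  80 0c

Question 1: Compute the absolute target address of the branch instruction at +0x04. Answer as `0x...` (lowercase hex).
0x855a

+0x04: fe ef ⇒ word 0xeffe (little)
  opcode bits[15:12]=0xe: bz/J
  imm@[11:0]=0xffe (s12→-2) ⇒ $-2
  target = base 0x8556 + off 0x04 + 2 + imm -2 = 0x855a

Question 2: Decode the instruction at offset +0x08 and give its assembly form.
addi $467, r2

off 0x08: read d3 95 as little → 0x95d3
  opcode bits[15:12]=0x9: addi/RI
  [11:9] rd=2 = r2
  [8:0] imm=467 = $467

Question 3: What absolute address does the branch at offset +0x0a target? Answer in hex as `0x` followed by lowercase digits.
[0a] f8 ef → 0xeff8
  opcode bits[15:12]=0xe: bz/J
  [11:0] imm=4088 (s12→-8) = $-8
  target = base 0x8556 + off 0x0a + 2 + imm -8 = 0x855a

0x855a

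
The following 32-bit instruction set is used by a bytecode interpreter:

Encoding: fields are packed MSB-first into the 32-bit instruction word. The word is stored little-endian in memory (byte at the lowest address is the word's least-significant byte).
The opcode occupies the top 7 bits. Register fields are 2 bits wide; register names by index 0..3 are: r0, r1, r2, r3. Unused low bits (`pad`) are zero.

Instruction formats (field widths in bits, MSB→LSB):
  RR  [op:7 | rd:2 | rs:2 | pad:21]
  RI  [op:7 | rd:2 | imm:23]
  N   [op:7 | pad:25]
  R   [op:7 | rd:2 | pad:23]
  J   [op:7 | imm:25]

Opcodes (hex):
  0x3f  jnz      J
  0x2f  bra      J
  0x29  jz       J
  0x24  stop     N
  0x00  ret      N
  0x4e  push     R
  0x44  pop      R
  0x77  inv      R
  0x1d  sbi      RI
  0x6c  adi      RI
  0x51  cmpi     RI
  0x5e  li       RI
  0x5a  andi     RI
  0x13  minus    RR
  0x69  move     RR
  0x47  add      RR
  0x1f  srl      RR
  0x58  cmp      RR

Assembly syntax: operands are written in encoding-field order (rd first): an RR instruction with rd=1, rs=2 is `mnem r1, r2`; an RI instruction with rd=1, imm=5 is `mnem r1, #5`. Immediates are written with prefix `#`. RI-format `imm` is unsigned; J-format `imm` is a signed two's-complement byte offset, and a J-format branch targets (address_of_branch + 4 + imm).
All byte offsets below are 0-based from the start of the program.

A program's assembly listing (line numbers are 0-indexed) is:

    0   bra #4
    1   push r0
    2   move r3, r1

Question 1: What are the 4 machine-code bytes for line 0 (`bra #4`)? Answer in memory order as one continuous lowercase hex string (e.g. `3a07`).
0400005e

line 0 (bra): pack op=0x2f:7|imm=4:25 = 0x5e000004; little→ 04 00 00 5e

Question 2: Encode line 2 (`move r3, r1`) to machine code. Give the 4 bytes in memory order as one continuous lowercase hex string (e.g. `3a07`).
0000a0d3

L2: move op=0x69:7|rd=3:2|rs=1:2|pad=0:21 ⇒ 0xd3a00000 ⇒ little 00 00 a0 d3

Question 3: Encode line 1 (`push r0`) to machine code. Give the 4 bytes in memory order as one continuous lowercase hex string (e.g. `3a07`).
L1: push op=0x4e:7|rd=0:2|pad=0:23 ⇒ 0x9c000000 ⇒ little 00 00 00 9c

0000009c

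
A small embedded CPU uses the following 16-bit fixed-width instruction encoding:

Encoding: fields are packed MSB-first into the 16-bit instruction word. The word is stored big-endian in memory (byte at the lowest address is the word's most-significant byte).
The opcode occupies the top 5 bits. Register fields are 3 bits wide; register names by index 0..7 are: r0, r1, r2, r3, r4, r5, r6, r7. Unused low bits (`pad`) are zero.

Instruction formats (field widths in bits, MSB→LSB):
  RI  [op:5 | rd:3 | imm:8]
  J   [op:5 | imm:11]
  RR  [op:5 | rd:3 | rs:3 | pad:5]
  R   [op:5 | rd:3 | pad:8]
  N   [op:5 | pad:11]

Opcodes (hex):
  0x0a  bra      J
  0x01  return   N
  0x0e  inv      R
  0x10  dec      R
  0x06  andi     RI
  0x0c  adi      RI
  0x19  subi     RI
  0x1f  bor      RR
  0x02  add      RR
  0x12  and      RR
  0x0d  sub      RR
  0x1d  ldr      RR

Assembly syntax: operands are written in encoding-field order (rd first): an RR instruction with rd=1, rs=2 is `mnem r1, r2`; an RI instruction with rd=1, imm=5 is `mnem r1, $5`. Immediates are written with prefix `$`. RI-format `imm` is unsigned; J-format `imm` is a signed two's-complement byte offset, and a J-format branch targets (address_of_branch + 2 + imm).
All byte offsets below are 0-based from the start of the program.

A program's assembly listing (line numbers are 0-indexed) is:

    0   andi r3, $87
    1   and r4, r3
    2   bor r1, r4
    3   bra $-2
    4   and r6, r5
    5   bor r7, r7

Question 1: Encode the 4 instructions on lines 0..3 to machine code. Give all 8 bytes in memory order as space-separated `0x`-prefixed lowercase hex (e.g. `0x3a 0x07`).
0. andi fields op=0x6:5|rd=3:3|imm=87:8 → word 3357h → 33 57
1. and fields op=0x12:5|rd=4:3|rs=3:3|pad=0:5 → word 9460h → 94 60
2. bor fields op=0x1f:5|rd=1:3|rs=4:3|pad=0:5 → word f980h → f9 80
3. bra fields op=0xa:5|imm=-2:11 → word 57feh → 57 fe

0x33 0x57 0x94 0x60 0xf9 0x80 0x57 0xfe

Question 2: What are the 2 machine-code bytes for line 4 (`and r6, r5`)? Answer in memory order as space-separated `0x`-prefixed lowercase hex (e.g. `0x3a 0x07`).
L4: and op=0x12:5|rd=6:3|rs=5:3|pad=0:5 ⇒ 0x96a0 ⇒ big 96 a0

0x96 0xa0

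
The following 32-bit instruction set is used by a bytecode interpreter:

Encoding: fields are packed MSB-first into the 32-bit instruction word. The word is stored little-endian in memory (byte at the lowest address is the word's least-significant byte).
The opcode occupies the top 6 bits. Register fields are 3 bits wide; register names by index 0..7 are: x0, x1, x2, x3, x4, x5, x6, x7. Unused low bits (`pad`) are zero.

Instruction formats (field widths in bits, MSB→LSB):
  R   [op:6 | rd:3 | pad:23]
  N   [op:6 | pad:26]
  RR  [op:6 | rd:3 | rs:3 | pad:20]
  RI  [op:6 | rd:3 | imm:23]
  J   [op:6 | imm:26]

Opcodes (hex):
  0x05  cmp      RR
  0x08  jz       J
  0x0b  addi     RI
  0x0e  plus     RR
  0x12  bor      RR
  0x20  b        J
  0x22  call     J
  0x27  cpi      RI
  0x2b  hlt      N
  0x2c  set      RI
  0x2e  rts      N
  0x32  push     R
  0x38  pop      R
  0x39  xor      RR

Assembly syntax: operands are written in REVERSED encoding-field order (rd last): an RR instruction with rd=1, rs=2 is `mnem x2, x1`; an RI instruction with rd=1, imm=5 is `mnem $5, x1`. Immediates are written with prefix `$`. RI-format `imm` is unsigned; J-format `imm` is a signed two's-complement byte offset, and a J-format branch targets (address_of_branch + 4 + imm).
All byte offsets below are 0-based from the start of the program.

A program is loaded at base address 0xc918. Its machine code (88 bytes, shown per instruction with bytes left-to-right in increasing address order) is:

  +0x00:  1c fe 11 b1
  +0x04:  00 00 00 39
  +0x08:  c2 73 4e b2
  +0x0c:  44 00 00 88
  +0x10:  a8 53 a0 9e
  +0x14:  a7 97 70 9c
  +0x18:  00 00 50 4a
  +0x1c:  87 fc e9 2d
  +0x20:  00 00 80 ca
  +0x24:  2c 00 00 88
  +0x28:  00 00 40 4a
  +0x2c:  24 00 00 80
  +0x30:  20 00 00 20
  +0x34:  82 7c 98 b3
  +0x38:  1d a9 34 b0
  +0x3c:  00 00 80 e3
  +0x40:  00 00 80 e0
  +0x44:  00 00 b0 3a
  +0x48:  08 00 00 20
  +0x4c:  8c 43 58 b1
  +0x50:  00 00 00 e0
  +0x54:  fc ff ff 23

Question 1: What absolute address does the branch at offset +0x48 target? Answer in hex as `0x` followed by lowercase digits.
off 0x48: read 08 00 00 20 as little → 0x20000008
  opcode bits[31:26]=0x8: jz/J
  [25:0] imm=8 = $8
  target = base 0xc918 + off 0x48 + 4 + imm 8 = 0xc96c

0xc96c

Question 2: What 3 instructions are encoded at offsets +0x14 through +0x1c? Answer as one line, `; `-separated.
+0x14: a7 97 70 9c ⇒ word 0x9c7097a7 (little)
  op=0x9c7097a7>>26=0x27 ⇒ cpi (RI)
  rd@[25:23]=0x0 ⇒ x0
  imm@[22:0]=0x7097a7 ⇒ $7378855
+0x18: 00 00 50 4a ⇒ word 0x4a500000 (little)
  op=0x4a500000>>26=0x12 ⇒ bor (RR)
  rd@[25:23]=0x4 ⇒ x4
  rs@[22:20]=0x5 ⇒ x5
+0x1c: 87 fc e9 2d ⇒ word 0x2de9fc87 (little)
  op=0x2de9fc87>>26=0xb ⇒ addi (RI)
  rd@[25:23]=0x3 ⇒ x3
  imm@[22:0]=0x69fc87 ⇒ $6945927

cpi $7378855, x0; bor x5, x4; addi $6945927, x3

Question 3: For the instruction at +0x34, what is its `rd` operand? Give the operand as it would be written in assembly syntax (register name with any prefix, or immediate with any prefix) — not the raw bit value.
x7

+0x34: 82 7c 98 b3 ⇒ word 0xb3987c82 (little)
  top 6b → 0x2c → set [RI]
  rd@[25:23]=0x7 ⇒ x7
  imm@[22:0]=0x187c82 ⇒ $1604738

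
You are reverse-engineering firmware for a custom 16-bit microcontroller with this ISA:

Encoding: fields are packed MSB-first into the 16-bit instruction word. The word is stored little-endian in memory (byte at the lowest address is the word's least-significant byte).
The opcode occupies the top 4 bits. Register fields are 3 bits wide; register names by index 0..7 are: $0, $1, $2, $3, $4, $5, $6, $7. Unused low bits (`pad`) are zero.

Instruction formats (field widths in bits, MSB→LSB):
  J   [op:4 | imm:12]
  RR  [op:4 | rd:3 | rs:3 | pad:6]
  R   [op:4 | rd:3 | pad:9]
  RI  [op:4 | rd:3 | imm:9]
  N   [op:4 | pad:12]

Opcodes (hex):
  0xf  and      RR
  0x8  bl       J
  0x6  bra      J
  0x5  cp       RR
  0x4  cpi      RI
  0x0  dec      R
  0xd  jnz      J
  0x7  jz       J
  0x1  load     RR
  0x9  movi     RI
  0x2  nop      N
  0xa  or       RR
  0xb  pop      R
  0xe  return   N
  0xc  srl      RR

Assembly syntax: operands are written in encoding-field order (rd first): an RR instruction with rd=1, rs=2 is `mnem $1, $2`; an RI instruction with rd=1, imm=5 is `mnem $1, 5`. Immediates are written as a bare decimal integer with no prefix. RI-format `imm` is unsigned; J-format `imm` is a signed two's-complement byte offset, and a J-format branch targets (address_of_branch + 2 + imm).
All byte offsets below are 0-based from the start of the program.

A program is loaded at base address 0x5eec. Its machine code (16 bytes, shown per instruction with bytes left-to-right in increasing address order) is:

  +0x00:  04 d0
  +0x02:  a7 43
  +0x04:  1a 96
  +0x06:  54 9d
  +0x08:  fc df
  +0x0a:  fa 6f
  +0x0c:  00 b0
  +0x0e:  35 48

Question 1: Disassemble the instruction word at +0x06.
+0x06: 54 9d ⇒ word 0x9d54 (little)
  top 4b → 0x9 → movi [RI]
  [11:9] rd=6 = $6
  [8:0] imm=340 = 340

movi $6, 340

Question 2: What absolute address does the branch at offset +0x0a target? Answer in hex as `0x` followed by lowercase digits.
[0a] fa 6f → 0x6ffa
  opcode bits[15:12]=0x6: bra/J
  imm: (w>>0)&0xfff=0xffa (s12→-6) → -6
  target = base 0x5eec + off 0x0a + 2 + imm -6 = 0x5ef2

0x5ef2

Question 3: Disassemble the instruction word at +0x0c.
off 0x0c: read 00 b0 as little → 0xb000
  op=0xb000>>12=0xb ⇒ pop (R)
  [11:9] rd=0 = $0

pop $0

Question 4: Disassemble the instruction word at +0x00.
jnz 4

@+00  little-endian(04 d0) = 0xd004
  opcode bits[15:12]=0xd: jnz/J
  imm: (w>>0)&0xfff=0x4 → 4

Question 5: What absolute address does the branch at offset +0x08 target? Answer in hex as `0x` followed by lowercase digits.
@+08  little-endian(fc df) = 0xdffc
  opcode bits[15:12]=0xd: jnz/J
  [11:0] imm=4092 (s12→-4) = -4
  target = base 0x5eec + off 0x08 + 2 + imm -4 = 0x5ef2

0x5ef2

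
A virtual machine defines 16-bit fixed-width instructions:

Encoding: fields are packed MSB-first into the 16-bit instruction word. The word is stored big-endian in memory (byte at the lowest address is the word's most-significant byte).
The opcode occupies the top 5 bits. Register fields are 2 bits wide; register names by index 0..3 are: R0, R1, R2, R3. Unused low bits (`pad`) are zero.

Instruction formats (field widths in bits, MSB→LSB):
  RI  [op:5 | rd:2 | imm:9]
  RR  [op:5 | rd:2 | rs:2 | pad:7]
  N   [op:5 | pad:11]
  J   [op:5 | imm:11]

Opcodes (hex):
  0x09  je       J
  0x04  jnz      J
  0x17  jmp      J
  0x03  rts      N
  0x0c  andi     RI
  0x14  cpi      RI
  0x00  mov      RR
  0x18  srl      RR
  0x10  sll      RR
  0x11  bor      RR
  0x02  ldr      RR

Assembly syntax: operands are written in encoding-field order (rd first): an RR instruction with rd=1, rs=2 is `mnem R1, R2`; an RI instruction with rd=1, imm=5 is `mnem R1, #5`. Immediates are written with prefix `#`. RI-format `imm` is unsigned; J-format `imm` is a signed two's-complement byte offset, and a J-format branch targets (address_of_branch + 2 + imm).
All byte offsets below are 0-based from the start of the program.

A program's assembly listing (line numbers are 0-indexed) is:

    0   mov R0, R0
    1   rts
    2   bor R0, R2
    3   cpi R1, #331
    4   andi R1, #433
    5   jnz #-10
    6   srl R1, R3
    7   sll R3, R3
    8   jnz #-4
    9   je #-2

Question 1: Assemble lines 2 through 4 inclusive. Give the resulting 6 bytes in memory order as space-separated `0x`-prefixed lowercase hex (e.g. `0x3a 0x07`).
2. bor fields op=0x11:5|rd=0:2|rs=2:2|pad=0:7 → word 8900h → 89 00
3. cpi fields op=0x14:5|rd=1:2|imm=331:9 → word a34bh → a3 4b
4. andi fields op=0xc:5|rd=1:2|imm=433:9 → word 63b1h → 63 b1

0x89 0x00 0xa3 0x4b 0x63 0xb1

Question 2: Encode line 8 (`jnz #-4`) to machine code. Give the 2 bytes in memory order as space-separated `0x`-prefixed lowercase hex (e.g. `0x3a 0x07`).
L8: jnz op=0x4:5|imm=-4:11 ⇒ 0x27fc ⇒ big 27 fc

0x27 0xfc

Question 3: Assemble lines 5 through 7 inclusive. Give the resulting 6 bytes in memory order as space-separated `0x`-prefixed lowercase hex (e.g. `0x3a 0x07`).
0x27 0xf6 0xc3 0x80 0x87 0x80

5. jnz fields op=0x4:5|imm=-10:11 → word 27f6h → 27 f6
6. srl fields op=0x18:5|rd=1:2|rs=3:2|pad=0:7 → word c380h → c3 80
7. sll fields op=0x10:5|rd=3:2|rs=3:2|pad=0:7 → word 8780h → 87 80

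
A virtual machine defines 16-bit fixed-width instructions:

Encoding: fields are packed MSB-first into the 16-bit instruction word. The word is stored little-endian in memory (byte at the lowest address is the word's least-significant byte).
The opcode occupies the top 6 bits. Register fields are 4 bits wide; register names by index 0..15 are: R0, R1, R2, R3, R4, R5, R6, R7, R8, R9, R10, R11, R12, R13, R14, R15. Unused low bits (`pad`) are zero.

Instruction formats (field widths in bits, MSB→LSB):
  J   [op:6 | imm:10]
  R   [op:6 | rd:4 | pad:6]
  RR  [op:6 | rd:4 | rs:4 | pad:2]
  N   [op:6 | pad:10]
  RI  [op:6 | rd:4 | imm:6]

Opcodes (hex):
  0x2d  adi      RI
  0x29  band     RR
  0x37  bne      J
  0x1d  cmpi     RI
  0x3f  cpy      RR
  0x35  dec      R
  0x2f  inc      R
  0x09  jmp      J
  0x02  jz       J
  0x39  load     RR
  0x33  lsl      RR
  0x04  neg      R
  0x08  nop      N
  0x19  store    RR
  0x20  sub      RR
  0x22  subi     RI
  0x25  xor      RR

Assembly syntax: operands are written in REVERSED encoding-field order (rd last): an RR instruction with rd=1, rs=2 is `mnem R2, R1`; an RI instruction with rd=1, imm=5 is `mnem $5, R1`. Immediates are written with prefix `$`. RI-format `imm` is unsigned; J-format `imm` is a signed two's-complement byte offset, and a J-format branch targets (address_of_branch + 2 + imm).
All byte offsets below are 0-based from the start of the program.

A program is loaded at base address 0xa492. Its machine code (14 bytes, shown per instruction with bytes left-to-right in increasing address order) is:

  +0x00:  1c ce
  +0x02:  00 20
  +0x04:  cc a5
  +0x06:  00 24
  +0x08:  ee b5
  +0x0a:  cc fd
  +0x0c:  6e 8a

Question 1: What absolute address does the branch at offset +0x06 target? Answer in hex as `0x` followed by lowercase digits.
off 0x06: read 00 24 as little → 0x2400
  opcode bits[15:10]=0x9: jmp/J
  imm@[9:0]=0x0 ⇒ $0
  target = base 0xa492 + off 0x06 + 2 + imm 0 = 0xa49a

0xa49a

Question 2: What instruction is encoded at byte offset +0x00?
off 0x00: read 1c ce as little → 0xce1c
  op=0xce1c>>10=0x33 ⇒ lsl (RR)
  rd@[9:6]=0x8 ⇒ R8
  rs@[5:2]=0x7 ⇒ R7

lsl R7, R8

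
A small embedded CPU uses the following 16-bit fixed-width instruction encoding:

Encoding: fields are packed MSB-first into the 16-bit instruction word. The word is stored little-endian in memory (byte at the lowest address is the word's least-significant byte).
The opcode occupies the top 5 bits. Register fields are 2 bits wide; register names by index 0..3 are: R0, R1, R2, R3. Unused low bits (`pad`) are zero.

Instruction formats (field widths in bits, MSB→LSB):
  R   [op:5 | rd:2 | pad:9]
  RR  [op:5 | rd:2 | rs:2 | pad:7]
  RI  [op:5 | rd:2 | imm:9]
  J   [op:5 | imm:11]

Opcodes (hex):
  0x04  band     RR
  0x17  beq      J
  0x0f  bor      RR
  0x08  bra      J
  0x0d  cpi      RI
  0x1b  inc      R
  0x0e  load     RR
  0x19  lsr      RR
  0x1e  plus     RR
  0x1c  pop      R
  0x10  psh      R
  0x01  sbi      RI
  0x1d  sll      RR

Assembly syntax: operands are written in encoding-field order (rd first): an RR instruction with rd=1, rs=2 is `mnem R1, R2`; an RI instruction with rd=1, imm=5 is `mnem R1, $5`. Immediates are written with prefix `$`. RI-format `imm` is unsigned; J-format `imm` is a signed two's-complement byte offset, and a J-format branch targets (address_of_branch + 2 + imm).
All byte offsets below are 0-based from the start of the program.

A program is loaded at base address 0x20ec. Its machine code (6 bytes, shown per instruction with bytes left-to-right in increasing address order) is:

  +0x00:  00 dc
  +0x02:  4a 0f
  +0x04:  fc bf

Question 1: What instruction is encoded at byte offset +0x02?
sbi R3, $330

@+02  little-endian(4a 0f) = 0x0f4a
  top 5b → 0x1 → sbi [RI]
  rd: (w>>9)&0x3=0x3 → R3
  imm: (w>>0)&0x1ff=0x14a → $330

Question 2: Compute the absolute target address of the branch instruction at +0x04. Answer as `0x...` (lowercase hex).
@+04  little-endian(fc bf) = 0xbffc
  op=0xbffc>>11=0x17 ⇒ beq (J)
  imm: (w>>0)&0x7ff=0x7fc (s11→-4) → $-4
  target = base 0x20ec + off 0x04 + 2 + imm -4 = 0x20ee

0x20ee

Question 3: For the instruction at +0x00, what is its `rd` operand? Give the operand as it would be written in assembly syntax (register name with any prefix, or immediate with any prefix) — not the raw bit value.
[00] 00 dc → 0xdc00
  opcode bits[15:11]=0x1b: inc/R
  [10:9] rd=2 = R2

R2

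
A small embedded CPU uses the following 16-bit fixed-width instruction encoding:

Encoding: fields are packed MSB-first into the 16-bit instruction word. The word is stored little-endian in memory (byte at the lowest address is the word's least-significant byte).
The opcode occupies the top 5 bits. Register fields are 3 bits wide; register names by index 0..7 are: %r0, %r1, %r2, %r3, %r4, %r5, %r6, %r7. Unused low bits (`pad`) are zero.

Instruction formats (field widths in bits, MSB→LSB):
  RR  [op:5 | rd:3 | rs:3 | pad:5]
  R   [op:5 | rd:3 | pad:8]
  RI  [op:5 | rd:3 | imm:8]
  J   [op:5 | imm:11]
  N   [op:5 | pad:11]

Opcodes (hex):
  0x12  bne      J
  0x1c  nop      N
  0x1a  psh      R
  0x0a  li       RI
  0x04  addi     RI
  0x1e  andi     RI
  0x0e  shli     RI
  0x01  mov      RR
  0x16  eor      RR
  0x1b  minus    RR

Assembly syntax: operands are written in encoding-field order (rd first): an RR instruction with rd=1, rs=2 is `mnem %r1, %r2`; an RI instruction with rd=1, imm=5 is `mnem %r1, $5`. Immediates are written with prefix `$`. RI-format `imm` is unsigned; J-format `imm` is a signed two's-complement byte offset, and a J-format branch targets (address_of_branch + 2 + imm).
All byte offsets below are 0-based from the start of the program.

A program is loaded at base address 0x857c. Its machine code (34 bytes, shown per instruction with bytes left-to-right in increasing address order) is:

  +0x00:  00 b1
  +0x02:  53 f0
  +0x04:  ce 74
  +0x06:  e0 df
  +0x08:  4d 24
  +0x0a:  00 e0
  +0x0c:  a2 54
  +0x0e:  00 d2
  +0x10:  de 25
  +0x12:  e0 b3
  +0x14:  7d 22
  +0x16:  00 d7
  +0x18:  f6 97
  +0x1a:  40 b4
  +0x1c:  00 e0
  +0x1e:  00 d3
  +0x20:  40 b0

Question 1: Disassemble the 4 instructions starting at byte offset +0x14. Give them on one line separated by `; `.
addi %r2, $125; psh %r7; bne $-10; eor %r4, %r2

+0x14: 7d 22 ⇒ word 0x227d (little)
  top 5b → 0x4 → addi [RI]
  rd@[10:8]=0x2 ⇒ %r2
  imm@[7:0]=0x7d ⇒ $125
+0x16: 00 d7 ⇒ word 0xd700 (little)
  top 5b → 0x1a → psh [R]
  rd@[10:8]=0x7 ⇒ %r7
+0x18: f6 97 ⇒ word 0x97f6 (little)
  top 5b → 0x12 → bne [J]
  imm@[10:0]=0x7f6 (s11→-10) ⇒ $-10
+0x1a: 40 b4 ⇒ word 0xb440 (little)
  top 5b → 0x16 → eor [RR]
  rd@[10:8]=0x4 ⇒ %r4
  rs@[7:5]=0x2 ⇒ %r2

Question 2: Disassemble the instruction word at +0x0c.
li %r4, $162

+0x0c: a2 54 ⇒ word 0x54a2 (little)
  opcode bits[15:11]=0xa: li/RI
  rd: (w>>8)&0x7=0x4 → %r4
  imm: (w>>0)&0xff=0xa2 → $162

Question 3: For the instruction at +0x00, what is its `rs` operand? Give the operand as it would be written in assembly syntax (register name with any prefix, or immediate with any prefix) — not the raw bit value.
%r0

@+00  little-endian(00 b1) = 0xb100
  opcode bits[15:11]=0x16: eor/RR
  [10:8] rd=1 = %r1
  [7:5] rs=0 = %r0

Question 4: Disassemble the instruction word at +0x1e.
off 0x1e: read 00 d3 as little → 0xd300
  top 5b → 0x1a → psh [R]
  rd: (w>>8)&0x7=0x3 → %r3

psh %r3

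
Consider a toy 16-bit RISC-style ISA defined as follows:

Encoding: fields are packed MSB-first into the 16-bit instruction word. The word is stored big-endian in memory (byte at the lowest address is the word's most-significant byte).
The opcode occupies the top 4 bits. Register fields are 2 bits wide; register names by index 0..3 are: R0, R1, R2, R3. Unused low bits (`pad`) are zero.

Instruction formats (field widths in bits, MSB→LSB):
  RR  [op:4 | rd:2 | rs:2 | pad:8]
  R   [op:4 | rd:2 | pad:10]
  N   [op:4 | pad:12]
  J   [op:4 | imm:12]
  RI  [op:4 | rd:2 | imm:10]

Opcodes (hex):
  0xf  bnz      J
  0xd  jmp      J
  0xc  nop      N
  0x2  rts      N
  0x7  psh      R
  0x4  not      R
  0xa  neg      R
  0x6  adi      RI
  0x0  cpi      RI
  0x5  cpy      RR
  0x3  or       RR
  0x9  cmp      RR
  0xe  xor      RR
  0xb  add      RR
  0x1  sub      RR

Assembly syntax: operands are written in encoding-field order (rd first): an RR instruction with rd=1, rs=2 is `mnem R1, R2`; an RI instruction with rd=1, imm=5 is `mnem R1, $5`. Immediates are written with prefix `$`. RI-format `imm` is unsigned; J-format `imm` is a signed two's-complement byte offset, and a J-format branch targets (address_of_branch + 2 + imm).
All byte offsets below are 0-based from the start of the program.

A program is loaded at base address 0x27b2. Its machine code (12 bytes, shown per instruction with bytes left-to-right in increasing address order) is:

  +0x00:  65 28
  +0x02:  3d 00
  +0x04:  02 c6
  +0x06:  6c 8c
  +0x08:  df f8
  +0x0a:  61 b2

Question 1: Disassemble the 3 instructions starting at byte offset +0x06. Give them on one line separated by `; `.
adi R3, $140; jmp $-8; adi R0, $434

+0x06: 6c 8c ⇒ word 0x6c8c (big)
  top 4b → 0x6 → adi [RI]
  rd: (w>>10)&0x3=0x3 → R3
  imm: (w>>0)&0x3ff=0x8c → $140
+0x08: df f8 ⇒ word 0xdff8 (big)
  top 4b → 0xd → jmp [J]
  imm: (w>>0)&0xfff=0xff8 (s12→-8) → $-8
+0x0a: 61 b2 ⇒ word 0x61b2 (big)
  top 4b → 0x6 → adi [RI]
  rd: (w>>10)&0x3=0x0 → R0
  imm: (w>>0)&0x3ff=0x1b2 → $434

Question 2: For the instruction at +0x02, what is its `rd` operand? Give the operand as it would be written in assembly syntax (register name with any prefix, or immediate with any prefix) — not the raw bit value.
[02] 3d 00 → 0x3d00
  op=0x3d00>>12=0x3 ⇒ or (RR)
  rd@[11:10]=0x3 ⇒ R3
  rs@[9:8]=0x1 ⇒ R1

R3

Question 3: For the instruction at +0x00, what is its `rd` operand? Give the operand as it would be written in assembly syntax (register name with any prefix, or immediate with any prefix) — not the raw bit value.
R1

off 0x00: read 65 28 as big → 0x6528
  opcode bits[15:12]=0x6: adi/RI
  [11:10] rd=1 = R1
  [9:0] imm=296 = $296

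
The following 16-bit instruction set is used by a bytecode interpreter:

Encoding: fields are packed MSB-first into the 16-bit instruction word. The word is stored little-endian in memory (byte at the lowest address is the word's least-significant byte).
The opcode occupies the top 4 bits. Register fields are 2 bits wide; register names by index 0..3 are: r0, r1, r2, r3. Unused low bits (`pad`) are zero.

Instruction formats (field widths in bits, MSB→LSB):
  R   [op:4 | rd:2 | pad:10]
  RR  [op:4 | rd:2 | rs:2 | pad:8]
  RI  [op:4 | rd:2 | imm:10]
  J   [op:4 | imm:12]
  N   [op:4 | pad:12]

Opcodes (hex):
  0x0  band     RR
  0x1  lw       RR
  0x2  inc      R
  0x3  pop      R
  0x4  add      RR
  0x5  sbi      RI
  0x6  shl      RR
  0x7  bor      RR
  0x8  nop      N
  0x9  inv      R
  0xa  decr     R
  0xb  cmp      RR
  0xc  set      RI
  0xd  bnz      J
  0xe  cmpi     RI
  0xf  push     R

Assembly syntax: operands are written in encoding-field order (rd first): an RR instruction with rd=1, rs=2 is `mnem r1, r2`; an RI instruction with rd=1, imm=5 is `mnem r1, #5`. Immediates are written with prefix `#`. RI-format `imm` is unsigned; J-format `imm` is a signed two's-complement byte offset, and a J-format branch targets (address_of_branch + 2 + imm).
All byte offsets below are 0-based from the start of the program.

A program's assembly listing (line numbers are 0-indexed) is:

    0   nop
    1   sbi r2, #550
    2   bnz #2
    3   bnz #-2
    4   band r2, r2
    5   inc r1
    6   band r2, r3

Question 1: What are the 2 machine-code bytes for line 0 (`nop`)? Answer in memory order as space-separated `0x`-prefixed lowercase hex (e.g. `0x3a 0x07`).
L0: nop op=0x8:4|pad=0:12 ⇒ 0x8000 ⇒ little 00 80

0x00 0x80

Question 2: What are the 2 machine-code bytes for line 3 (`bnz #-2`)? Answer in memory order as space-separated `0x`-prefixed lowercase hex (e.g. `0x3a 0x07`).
line 3 (bnz): pack op=0xd:4|imm=-2:12 = 0xdffe; little→ fe df

0xfe 0xdf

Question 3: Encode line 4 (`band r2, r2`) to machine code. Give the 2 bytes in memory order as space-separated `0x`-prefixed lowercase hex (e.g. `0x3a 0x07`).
0x00 0x0a

4. band fields op=0x0:4|rd=2:2|rs=2:2|pad=0:8 → word 0a00h → 00 0a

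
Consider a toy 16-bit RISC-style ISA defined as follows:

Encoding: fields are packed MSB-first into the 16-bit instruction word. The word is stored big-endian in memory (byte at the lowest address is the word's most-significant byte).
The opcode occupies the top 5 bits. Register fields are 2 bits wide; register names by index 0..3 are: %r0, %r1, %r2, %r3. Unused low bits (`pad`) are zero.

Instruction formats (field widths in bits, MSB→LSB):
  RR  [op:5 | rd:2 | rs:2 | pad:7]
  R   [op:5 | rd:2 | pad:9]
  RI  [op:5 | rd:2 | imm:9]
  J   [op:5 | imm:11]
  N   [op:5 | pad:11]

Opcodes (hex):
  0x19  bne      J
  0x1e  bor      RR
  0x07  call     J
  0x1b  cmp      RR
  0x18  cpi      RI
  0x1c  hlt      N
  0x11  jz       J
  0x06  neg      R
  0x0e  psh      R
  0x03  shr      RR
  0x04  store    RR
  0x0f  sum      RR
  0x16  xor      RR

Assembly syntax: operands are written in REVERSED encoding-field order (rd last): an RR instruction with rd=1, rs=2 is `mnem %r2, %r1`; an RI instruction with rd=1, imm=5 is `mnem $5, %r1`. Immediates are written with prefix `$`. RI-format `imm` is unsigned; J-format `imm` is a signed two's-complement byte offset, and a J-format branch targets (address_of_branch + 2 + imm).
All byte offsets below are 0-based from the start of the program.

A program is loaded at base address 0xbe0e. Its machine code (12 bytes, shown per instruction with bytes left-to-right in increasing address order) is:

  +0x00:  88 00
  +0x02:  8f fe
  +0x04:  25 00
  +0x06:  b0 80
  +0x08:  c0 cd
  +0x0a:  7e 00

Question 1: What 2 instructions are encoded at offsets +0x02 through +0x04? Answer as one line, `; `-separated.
[02] 8f fe → 0x8ffe
  top 5b → 0x11 → jz [J]
  [10:0] imm=2046 (s11→-2) = $-2
[04] 25 00 → 0x2500
  top 5b → 0x4 → store [RR]
  [10:9] rd=2 = %r2
  [8:7] rs=2 = %r2

jz $-2; store %r2, %r2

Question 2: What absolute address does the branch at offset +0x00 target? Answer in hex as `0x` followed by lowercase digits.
+0x00: 88 00 ⇒ word 0x8800 (big)
  top 5b → 0x11 → jz [J]
  [10:0] imm=0 = $0
  target = base 0xbe0e + off 0x00 + 2 + imm 0 = 0xbe10

0xbe10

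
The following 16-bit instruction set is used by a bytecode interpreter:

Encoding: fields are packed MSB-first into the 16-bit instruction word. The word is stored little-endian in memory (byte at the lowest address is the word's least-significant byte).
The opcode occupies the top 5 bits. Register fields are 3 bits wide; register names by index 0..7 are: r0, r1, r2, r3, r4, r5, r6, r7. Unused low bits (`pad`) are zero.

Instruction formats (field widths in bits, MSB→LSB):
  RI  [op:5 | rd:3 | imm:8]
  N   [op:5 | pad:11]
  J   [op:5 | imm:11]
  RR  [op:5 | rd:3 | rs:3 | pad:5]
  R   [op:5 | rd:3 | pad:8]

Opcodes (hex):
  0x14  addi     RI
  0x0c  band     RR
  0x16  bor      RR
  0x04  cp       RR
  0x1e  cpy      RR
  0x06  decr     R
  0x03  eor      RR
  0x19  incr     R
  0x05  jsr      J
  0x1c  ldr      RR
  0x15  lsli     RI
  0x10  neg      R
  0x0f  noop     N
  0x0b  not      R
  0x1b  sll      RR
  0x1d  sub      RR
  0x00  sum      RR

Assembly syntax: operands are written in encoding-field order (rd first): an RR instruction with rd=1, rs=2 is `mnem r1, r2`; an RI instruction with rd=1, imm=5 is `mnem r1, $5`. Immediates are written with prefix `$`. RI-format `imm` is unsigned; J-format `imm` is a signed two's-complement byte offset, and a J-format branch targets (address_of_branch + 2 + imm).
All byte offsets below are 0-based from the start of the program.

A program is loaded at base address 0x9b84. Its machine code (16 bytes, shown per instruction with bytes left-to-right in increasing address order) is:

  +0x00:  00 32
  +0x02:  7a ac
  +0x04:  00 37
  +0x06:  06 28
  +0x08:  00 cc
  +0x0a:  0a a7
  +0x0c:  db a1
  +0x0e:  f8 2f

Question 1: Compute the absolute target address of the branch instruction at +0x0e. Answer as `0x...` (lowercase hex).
off 0x0e: read f8 2f as little → 0x2ff8
  op=0x2ff8>>11=0x5 ⇒ jsr (J)
  imm: (w>>0)&0x7ff=0x7f8 (s11→-8) → $-8
  target = base 0x9b84 + off 0x0e + 2 + imm -8 = 0x9b8c

0x9b8c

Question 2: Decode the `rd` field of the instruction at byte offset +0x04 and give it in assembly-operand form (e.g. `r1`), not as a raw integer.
off 0x04: read 00 37 as little → 0x3700
  opcode bits[15:11]=0x6: decr/R
  rd@[10:8]=0x7 ⇒ r7

r7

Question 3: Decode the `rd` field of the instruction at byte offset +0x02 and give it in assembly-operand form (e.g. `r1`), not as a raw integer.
+0x02: 7a ac ⇒ word 0xac7a (little)
  top 5b → 0x15 → lsli [RI]
  rd@[10:8]=0x4 ⇒ r4
  imm@[7:0]=0x7a ⇒ $122

r4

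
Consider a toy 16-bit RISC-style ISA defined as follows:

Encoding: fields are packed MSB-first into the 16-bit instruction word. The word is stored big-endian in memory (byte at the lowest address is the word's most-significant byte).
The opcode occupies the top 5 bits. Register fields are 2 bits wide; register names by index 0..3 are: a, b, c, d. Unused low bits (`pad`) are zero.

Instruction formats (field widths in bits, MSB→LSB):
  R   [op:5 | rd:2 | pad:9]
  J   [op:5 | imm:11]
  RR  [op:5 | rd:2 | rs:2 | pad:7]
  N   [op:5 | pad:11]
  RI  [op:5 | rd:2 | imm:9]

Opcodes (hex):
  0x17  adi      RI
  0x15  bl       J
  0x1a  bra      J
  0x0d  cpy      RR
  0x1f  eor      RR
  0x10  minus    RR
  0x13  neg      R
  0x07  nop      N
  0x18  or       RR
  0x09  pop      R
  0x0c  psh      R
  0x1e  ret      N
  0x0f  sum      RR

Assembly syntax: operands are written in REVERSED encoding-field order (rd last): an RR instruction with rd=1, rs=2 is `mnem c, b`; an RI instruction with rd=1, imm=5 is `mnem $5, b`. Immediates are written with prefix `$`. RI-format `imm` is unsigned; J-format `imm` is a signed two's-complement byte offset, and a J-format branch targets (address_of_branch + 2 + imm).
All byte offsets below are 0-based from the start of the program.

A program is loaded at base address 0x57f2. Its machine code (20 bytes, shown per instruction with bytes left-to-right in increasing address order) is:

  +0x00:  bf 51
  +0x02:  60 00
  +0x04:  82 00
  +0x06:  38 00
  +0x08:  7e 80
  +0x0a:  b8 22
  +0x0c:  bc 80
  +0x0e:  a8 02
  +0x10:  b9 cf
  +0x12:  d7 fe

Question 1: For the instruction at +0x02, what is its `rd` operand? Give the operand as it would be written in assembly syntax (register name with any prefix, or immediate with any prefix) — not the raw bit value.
@+02  big-endian(60 00) = 0x6000
  opcode bits[15:11]=0xc: psh/R
  rd: (w>>9)&0x3=0x0 → a

a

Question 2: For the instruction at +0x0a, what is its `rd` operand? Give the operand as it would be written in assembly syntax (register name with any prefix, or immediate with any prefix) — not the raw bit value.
+0x0a: b8 22 ⇒ word 0xb822 (big)
  op=0xb822>>11=0x17 ⇒ adi (RI)
  [10:9] rd=0 = a
  [8:0] imm=34 = $34

a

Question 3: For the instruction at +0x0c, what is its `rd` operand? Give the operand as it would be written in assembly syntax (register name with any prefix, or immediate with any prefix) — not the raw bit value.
[0c] bc 80 → 0xbc80
  top 5b → 0x17 → adi [RI]
  rd: (w>>9)&0x3=0x2 → c
  imm: (w>>0)&0x1ff=0x80 → $128

c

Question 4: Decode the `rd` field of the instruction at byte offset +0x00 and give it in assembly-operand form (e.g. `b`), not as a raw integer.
d

+0x00: bf 51 ⇒ word 0xbf51 (big)
  opcode bits[15:11]=0x17: adi/RI
  rd: (w>>9)&0x3=0x3 → d
  imm: (w>>0)&0x1ff=0x151 → $337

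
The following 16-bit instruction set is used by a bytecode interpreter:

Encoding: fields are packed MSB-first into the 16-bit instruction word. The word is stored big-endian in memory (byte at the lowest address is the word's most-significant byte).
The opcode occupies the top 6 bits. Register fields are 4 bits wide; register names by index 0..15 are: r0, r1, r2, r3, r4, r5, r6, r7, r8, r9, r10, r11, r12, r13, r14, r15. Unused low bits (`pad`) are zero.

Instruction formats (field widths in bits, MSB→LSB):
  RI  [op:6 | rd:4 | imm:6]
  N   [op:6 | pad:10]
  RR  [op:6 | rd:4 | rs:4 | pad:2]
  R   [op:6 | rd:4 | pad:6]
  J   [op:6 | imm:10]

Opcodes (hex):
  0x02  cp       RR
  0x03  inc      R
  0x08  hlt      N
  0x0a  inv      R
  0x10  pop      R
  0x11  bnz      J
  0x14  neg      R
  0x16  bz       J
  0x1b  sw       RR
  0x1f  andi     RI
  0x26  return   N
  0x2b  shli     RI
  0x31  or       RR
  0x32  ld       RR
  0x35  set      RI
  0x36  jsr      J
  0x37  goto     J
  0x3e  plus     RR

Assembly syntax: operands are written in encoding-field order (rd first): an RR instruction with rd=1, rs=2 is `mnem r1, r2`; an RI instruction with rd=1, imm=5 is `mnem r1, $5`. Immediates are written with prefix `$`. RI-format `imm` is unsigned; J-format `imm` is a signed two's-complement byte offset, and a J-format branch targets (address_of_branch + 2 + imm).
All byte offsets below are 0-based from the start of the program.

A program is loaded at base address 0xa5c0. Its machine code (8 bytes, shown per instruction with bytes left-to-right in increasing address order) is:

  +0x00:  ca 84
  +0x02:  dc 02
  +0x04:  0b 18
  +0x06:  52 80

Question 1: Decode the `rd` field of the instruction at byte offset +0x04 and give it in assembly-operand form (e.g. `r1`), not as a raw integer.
[04] 0b 18 → 0x0b18
  opcode bits[15:10]=0x2: cp/RR
  rd: (w>>6)&0xf=0xc → r12
  rs: (w>>2)&0xf=0x6 → r6

r12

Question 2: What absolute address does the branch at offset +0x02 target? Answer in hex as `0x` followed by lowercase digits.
off 0x02: read dc 02 as big → 0xdc02
  opcode bits[15:10]=0x37: goto/J
  imm@[9:0]=0x2 ⇒ $2
  target = base 0xa5c0 + off 0x02 + 2 + imm 2 = 0xa5c6

0xa5c6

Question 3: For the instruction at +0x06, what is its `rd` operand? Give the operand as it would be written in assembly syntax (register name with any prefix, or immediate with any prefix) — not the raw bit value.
r10

+0x06: 52 80 ⇒ word 0x5280 (big)
  op=0x5280>>10=0x14 ⇒ neg (R)
  [9:6] rd=10 = r10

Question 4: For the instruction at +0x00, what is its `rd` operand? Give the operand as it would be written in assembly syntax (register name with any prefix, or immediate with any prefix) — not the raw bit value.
r10

off 0x00: read ca 84 as big → 0xca84
  top 6b → 0x32 → ld [RR]
  [9:6] rd=10 = r10
  [5:2] rs=1 = r1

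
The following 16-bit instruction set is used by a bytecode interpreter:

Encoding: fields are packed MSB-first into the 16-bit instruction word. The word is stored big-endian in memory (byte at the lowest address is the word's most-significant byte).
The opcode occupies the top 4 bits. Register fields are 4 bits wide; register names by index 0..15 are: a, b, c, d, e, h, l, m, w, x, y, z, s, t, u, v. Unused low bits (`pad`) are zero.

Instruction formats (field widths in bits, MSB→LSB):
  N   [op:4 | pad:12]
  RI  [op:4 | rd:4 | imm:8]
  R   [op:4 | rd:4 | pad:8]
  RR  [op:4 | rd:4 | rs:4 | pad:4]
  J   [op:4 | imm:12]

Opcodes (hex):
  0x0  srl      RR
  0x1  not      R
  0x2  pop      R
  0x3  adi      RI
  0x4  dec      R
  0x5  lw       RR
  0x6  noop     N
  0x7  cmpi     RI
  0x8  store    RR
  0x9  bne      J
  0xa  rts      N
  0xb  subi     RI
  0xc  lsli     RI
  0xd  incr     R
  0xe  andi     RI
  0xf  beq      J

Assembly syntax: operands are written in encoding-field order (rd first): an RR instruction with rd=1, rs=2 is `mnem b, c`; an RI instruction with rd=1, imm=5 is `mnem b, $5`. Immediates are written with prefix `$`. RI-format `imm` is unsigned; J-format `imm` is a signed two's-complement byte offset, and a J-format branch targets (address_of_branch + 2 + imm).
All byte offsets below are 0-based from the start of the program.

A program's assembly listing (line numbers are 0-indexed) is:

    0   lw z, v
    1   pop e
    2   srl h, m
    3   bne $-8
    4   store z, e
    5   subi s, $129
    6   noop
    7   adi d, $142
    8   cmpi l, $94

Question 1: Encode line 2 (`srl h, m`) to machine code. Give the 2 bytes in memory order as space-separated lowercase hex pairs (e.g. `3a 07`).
2. srl fields op=0x0:4|rd=5:4|rs=7:4|pad=0:4 → word 0570h → 05 70

05 70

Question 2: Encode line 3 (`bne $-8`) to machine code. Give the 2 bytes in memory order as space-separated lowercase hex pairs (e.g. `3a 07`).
9f f8

line 3 (bne): pack op=0x9:4|imm=-8:12 = 0x9ff8; big→ 9f f8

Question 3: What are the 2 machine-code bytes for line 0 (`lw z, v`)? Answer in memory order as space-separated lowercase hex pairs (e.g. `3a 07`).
5b f0

L0: lw op=0x5:4|rd=11:4|rs=15:4|pad=0:4 ⇒ 0x5bf0 ⇒ big 5b f0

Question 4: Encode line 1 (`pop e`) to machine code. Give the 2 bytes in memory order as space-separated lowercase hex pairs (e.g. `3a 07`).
24 00

1. pop fields op=0x2:4|rd=4:4|pad=0:8 → word 2400h → 24 00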